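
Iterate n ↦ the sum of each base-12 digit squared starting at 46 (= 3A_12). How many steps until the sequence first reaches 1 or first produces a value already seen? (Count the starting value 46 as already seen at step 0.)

46 = (3,10)_12 → 3² + 10² = 9 + 100 = 109
109 = (9,1)_12 → 9² + 1² = 81 + 1 = 82
82 = (6,10)_12 → 6² + 10² = 36 + 100 = 136
136 = (11,4)_12 → 11² + 4² = 121 + 16 = 137
137 = (11,5)_12 → 11² + 5² = 121 + 25 = 146
146 = (1,0,2)_12 → 1² + 0² + 2² = 1 + 0 + 4 = 5
5 = (5)_12 → 5² = 25
25 = (2,1)_12 → 2² + 1² = 4 + 1 = 5  — 5 repeats.
That took 8 steps.

8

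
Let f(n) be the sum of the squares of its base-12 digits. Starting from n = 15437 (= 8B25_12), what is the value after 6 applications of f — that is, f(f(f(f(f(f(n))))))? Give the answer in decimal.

15437 = (8,11,2,5)_12 → 8² + 11² + 2² + 5² = 214
214 = (1,5,10)_12 → 1² + 5² + 10² = 126
126 = (10,6)_12 → 10² + 6² = 136
136 = (11,4)_12 → 11² + 4² = 137
137 = (11,5)_12 → 11² + 5² = 146
146 = (1,0,2)_12 → 1² + 0² + 2² = 5

5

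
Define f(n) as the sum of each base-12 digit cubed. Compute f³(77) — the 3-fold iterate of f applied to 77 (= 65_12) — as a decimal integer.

190

77 = (6,5)_12 → 6³ + 5³ = 216 + 125 = 341
341 = (2,4,5)_12 → 2³ + 4³ + 5³ = 8 + 64 + 125 = 197
197 = (1,4,5)_12 → 1³ + 4³ + 5³ = 1 + 64 + 125 = 190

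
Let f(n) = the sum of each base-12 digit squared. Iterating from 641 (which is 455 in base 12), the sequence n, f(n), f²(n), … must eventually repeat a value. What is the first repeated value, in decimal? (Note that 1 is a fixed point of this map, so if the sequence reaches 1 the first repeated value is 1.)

66

641 = (4,5,5)_12 → 4² + 5² + 5² = 66
66 = (5,6)_12 → 5² + 6² = 61
61 = (5,1)_12 → 5² + 1² = 26
26 = (2,2)_12 → 2² + 2² = 8
8 = (8)_12 → 8² = 64
64 = (5,4)_12 → 5² + 4² = 41
41 = (3,5)_12 → 3² + 5² = 34
34 = (2,10)_12 → 2² + 10² = 104
104 = (8,8)_12 → 8² + 8² = 128
128 = (10,8)_12 → 10² + 8² = 164
164 = (1,1,8)_12 → 1² + 1² + 8² = 66  — 66 already appeared earlier.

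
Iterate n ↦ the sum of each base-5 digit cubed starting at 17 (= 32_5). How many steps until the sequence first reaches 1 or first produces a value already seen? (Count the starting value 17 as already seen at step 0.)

17 = (3,2)_5 → 3³ + 2³ = 27 + 8 = 35
35 = (1,2,0)_5 → 1³ + 2³ + 0³ = 1 + 8 + 0 = 9
9 = (1,4)_5 → 1³ + 4³ = 1 + 64 = 65
65 = (2,3,0)_5 → 2³ + 3³ + 0³ = 8 + 27 + 0 = 35  — 35 repeats.
That took 4 steps.

4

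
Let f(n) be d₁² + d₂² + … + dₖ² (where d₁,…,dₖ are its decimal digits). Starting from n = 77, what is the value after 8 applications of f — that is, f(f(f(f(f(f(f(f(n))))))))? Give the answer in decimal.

58

77 → 7² + 7² = 98
98 → 9² + 8² = 145
145 → 1² + 4² + 5² = 42
42 → 4² + 2² = 20
20 → 2² + 0² = 4
4 → 4² = 16
16 → 1² + 6² = 37
37 → 3² + 7² = 58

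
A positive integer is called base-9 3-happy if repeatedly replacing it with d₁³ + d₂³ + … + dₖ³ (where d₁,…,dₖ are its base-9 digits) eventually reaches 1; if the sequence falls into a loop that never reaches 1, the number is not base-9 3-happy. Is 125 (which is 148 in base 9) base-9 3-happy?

125 = (1,4,8)_9 → 1³ + 4³ + 8³ = 1 + 64 + 512 = 577
577 = (7,1,1)_9 → 7³ + 1³ + 1³ = 343 + 1 + 1 = 345
345 = (4,2,3)_9 → 4³ + 2³ + 3³ = 64 + 8 + 27 = 99
99 = (1,2,0)_9 → 1³ + 2³ + 0³ = 1 + 8 + 0 = 9
9 = (1,0)_9 → 1³ + 0³ = 1 + 0 = 1  — reached 1.

base-9 3-happy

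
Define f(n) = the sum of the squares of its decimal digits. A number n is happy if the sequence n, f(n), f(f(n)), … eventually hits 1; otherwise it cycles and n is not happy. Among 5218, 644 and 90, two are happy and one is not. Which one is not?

5218: 5218 → 94 → 97 → 130 → 10 → 1  — reaches 1 (happy)
644: 644 → 68 → 100 → 1  — reaches 1 (happy)
90: 90 → 81 → 65 → 61 → 37 → 58 → 89 → 145 → 42 → 20 → 4 → 16 → 37  — repeats 37 (not happy)

90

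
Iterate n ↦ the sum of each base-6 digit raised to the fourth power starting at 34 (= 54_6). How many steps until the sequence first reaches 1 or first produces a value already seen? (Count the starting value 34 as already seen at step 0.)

14

34 = (5,4)_6 → 5⁴ + 4⁴ = 881
881 = (4,0,2,5)_6 → 4⁴ + 0⁴ + 2⁴ + 5⁴ = 897
897 = (4,0,5,3)_6 → 4⁴ + 0⁴ + 5⁴ + 3⁴ = 962
962 = (4,2,4,2)_6 → 4⁴ + 2⁴ + 4⁴ + 2⁴ = 544
544 = (2,3,0,4)_6 → 2⁴ + 3⁴ + 0⁴ + 4⁴ = 353
353 = (1,3,4,5)_6 → 1⁴ + 3⁴ + 4⁴ + 5⁴ = 963
963 = (4,2,4,3)_6 → 4⁴ + 2⁴ + 4⁴ + 3⁴ = 609
609 = (2,4,5,3)_6 → 2⁴ + 4⁴ + 5⁴ + 3⁴ = 978
978 = (4,3,1,0)_6 → 4⁴ + 3⁴ + 1⁴ + 0⁴ = 338
338 = (1,3,2,2)_6 → 1⁴ + 3⁴ + 2⁴ + 2⁴ = 114
114 = (3,1,0)_6 → 3⁴ + 1⁴ + 0⁴ = 82
82 = (2,1,4)_6 → 2⁴ + 1⁴ + 4⁴ = 273
273 = (1,1,3,3)_6 → 1⁴ + 1⁴ + 3⁴ + 3⁴ = 164
164 = (4,3,2)_6 → 4⁴ + 3⁴ + 2⁴ = 353  — 353 repeats.
That took 14 steps.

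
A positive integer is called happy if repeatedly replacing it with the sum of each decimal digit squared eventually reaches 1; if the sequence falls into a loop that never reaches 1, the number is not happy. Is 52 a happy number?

not happy

52 → 5² + 2² = 25 + 4 = 29
29 → 2² + 9² = 4 + 81 = 85
85 → 8² + 5² = 64 + 25 = 89
89 → 8² + 9² = 64 + 81 = 145
145 → 1² + 4² + 5² = 1 + 16 + 25 = 42
42 → 4² + 2² = 16 + 4 = 20
20 → 2² + 0² = 4 + 0 = 4
4 → 4² = 16
16 → 1² + 6² = 1 + 36 = 37
37 → 3² + 7² = 9 + 49 = 58
58 → 5² + 8² = 25 + 64 = 89  — 89 already seen; the sequence cycles without reaching 1.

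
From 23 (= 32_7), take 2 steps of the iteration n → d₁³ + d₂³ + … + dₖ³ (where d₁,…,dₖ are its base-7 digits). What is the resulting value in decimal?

23 = (3,2)_7 → 3³ + 2³ = 35
35 = (5,0)_7 → 5³ + 0³ = 125

125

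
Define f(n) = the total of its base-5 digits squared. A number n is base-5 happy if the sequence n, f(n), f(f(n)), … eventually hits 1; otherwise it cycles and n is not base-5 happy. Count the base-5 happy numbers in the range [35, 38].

1

35: 35 → 5 → 1  (reaches 1)
36: 36 → 6 → 2 → 4 → 16 → 10 → 4  (repeats 4)
37: 37 → 9 → 17 → 13 → 13  (repeats 13)
38: 38 → 14 → 20 → 16 → 10 → 4 → 16  (repeats 16)
base-5 happy: 35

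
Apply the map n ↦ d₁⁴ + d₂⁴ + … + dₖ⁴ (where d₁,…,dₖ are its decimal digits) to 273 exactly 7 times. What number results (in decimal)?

1138

273 → 2⁴ + 7⁴ + 3⁴ = 16 + 2401 + 81 = 2498
2498 → 2⁴ + 4⁴ + 9⁴ + 8⁴ = 16 + 256 + 6561 + 4096 = 10929
10929 → 1⁴ + 0⁴ + 9⁴ + 2⁴ + 9⁴ = 1 + 0 + 6561 + 16 + 6561 = 13139
13139 → 1⁴ + 3⁴ + 1⁴ + 3⁴ + 9⁴ = 1 + 81 + 1 + 81 + 6561 = 6725
6725 → 6⁴ + 7⁴ + 2⁴ + 5⁴ = 1296 + 2401 + 16 + 625 = 4338
4338 → 4⁴ + 3⁴ + 3⁴ + 8⁴ = 256 + 81 + 81 + 4096 = 4514
4514 → 4⁴ + 5⁴ + 1⁴ + 4⁴ = 256 + 625 + 1 + 256 = 1138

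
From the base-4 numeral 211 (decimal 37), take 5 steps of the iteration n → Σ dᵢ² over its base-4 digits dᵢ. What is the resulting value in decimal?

37 = (2,1,1)_4 → 2² + 1² + 1² = 4 + 1 + 1 = 6
6 = (1,2)_4 → 1² + 2² = 1 + 4 = 5
5 = (1,1)_4 → 1² + 1² = 1 + 1 = 2
2 = (2)_4 → 2² = 4
4 = (1,0)_4 → 1² + 0² = 1 + 0 = 1

1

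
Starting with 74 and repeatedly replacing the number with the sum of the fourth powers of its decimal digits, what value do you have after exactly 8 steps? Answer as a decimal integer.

6725

74 → 7⁴ + 4⁴ = 2657
2657 → 2⁴ + 6⁴ + 5⁴ + 7⁴ = 4338
4338 → 4⁴ + 3⁴ + 3⁴ + 8⁴ = 4514
4514 → 4⁴ + 5⁴ + 1⁴ + 4⁴ = 1138
1138 → 1⁴ + 1⁴ + 3⁴ + 8⁴ = 4179
4179 → 4⁴ + 1⁴ + 7⁴ + 9⁴ = 9219
9219 → 9⁴ + 2⁴ + 1⁴ + 9⁴ = 13139
13139 → 1⁴ + 3⁴ + 1⁴ + 3⁴ + 9⁴ = 6725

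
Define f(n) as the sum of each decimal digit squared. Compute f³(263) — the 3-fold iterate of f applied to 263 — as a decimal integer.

263 → 2² + 6² + 3² = 49
49 → 4² + 9² = 97
97 → 9² + 7² = 130

130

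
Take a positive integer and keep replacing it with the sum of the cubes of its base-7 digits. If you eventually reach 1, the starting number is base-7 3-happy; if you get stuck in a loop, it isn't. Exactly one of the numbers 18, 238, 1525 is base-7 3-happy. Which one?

18: 18 → 72 → 36 → 126 → 72  — repeats 72 (not base-7 3-happy)
238: 238 → 280 → 250 → 250  — repeats 250 (not base-7 3-happy)
1525: 1525 → 307 → 433 → 343 → 1  — reaches 1 (base-7 3-happy)

1525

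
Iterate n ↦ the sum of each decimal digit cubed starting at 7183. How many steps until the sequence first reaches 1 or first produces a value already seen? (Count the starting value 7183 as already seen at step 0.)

7183 → 7³ + 1³ + 8³ + 3³ = 343 + 1 + 512 + 27 = 883
883 → 8³ + 8³ + 3³ = 512 + 512 + 27 = 1051
1051 → 1³ + 0³ + 5³ + 1³ = 1 + 0 + 125 + 1 = 127
127 → 1³ + 2³ + 7³ = 1 + 8 + 343 = 352
352 → 3³ + 5³ + 2³ = 27 + 125 + 8 = 160
160 → 1³ + 6³ + 0³ = 1 + 216 + 0 = 217
217 → 2³ + 1³ + 7³ = 8 + 1 + 343 = 352  — 352 repeats.
That took 7 steps.

7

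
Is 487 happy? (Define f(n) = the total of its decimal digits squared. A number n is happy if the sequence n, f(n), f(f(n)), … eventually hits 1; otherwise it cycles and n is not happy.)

487 → 4² + 8² + 7² = 129
129 → 1² + 2² + 9² = 86
86 → 8² + 6² = 100
100 → 1² + 0² + 0² = 1  — reached 1.

happy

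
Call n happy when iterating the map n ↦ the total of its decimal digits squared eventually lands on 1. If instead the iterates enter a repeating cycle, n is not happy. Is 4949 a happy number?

not happy

4949 → 4² + 9² + 4² + 9² = 194
194 → 1² + 9² + 4² = 98
98 → 9² + 8² = 145
145 → 1² + 4² + 5² = 42
42 → 4² + 2² = 20
20 → 2² + 0² = 4
4 → 4² = 16
16 → 1² + 6² = 37
37 → 3² + 7² = 58
58 → 5² + 8² = 89
89 → 8² + 9² = 145  — 145 already seen; the sequence cycles without reaching 1.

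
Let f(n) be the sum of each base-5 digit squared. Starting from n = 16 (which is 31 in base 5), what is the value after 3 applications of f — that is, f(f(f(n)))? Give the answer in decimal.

16 = (3,1)_5 → 10
10 = (2,0)_5 → 4
4 = (4)_5 → 16

16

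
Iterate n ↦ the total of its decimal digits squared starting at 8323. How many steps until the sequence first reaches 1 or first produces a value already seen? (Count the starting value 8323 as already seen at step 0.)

3

8323 → 8² + 3² + 2² + 3² = 86
86 → 8² + 6² = 100
100 → 1² + 0² + 0² = 1  — reached 1.
That took 3 steps.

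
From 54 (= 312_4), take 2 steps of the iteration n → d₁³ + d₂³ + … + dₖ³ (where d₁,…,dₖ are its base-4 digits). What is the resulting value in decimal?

9

54 = (3,1,2)_4 → 3³ + 1³ + 2³ = 27 + 1 + 8 = 36
36 = (2,1,0)_4 → 2³ + 1³ + 0³ = 8 + 1 + 0 = 9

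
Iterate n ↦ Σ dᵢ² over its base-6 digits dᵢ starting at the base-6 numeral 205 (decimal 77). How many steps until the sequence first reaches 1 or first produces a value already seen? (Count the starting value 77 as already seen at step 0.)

9

77 = (2,0,5)_6 → 2² + 0² + 5² = 4 + 0 + 25 = 29
29 = (4,5)_6 → 4² + 5² = 16 + 25 = 41
41 = (1,0,5)_6 → 1² + 0² + 5² = 1 + 0 + 25 = 26
26 = (4,2)_6 → 4² + 2² = 16 + 4 = 20
20 = (3,2)_6 → 3² + 2² = 9 + 4 = 13
13 = (2,1)_6 → 2² + 1² = 4 + 1 = 5
5 = (5)_6 → 5² = 25
25 = (4,1)_6 → 4² + 1² = 16 + 1 = 17
17 = (2,5)_6 → 2² + 5² = 4 + 25 = 29  — 29 repeats.
That took 9 steps.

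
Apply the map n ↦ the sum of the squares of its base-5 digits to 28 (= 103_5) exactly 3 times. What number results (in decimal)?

16

28 = (1,0,3)_5 → 1² + 0² + 3² = 1 + 0 + 9 = 10
10 = (2,0)_5 → 2² + 0² = 4 + 0 = 4
4 = (4)_5 → 4² = 16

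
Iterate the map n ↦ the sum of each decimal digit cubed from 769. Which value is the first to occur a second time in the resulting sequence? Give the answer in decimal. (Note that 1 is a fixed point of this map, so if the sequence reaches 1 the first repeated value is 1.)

769 → 7³ + 6³ + 9³ = 343 + 216 + 729 = 1288
1288 → 1³ + 2³ + 8³ + 8³ = 1 + 8 + 512 + 512 = 1033
1033 → 1³ + 0³ + 3³ + 3³ = 1 + 0 + 27 + 27 = 55
55 → 5³ + 5³ = 125 + 125 = 250
250 → 2³ + 5³ + 0³ = 8 + 125 + 0 = 133
133 → 1³ + 3³ + 3³ = 1 + 27 + 27 = 55  — 55 already appeared earlier.

55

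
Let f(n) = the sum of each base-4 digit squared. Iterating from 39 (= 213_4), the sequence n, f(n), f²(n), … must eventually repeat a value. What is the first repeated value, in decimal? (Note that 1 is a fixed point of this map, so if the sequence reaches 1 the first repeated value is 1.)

1

39 = (2,1,3)_4 → 14
14 = (3,2)_4 → 13
13 = (3,1)_4 → 10
10 = (2,2)_4 → 8
8 = (2,0)_4 → 4
4 = (1,0)_4 → 1  — reached the fixed point 1.
1 → 1, so 1 is the first repeated value.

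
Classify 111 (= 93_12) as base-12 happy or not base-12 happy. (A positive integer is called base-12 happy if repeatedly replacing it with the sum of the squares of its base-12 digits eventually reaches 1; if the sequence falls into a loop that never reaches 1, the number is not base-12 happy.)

111 = (9,3)_12 → 9² + 3² = 90
90 = (7,6)_12 → 7² + 6² = 85
85 = (7,1)_12 → 7² + 1² = 50
50 = (4,2)_12 → 4² + 2² = 20
20 = (1,8)_12 → 1² + 8² = 65
65 = (5,5)_12 → 5² + 5² = 50  — 50 already seen; the sequence cycles without reaching 1.

not base-12 happy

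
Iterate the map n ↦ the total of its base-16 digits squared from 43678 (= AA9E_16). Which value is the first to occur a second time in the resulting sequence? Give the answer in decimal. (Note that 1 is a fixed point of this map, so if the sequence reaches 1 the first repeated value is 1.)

13

43678 = (10,10,9,14)_16 → 10² + 10² + 9² + 14² = 100 + 100 + 81 + 196 = 477
477 = (1,13,13)_16 → 1² + 13² + 13² = 1 + 169 + 169 = 339
339 = (1,5,3)_16 → 1² + 5² + 3² = 1 + 25 + 9 = 35
35 = (2,3)_16 → 2² + 3² = 4 + 9 = 13
13 = (13)_16 → 13² = 169
169 = (10,9)_16 → 10² + 9² = 100 + 81 = 181
181 = (11,5)_16 → 11² + 5² = 121 + 25 = 146
146 = (9,2)_16 → 9² + 2² = 81 + 4 = 85
85 = (5,5)_16 → 5² + 5² = 25 + 25 = 50
50 = (3,2)_16 → 3² + 2² = 9 + 4 = 13  — 13 already appeared earlier.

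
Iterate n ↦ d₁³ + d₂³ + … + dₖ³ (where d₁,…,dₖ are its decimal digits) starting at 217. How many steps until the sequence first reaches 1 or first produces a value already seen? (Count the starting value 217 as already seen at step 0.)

3

217 → 2³ + 1³ + 7³ = 352
352 → 3³ + 5³ + 2³ = 160
160 → 1³ + 6³ + 0³ = 217  — 217 repeats.
That took 3 steps.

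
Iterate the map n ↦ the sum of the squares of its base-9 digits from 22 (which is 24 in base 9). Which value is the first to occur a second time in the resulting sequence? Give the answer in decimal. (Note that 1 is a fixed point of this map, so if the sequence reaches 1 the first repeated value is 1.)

22 = (2,4)_9 → 2² + 4² = 4 + 16 = 20
20 = (2,2)_9 → 2² + 2² = 4 + 4 = 8
8 = (8)_9 → 8² = 64
64 = (7,1)_9 → 7² + 1² = 49 + 1 = 50
50 = (5,5)_9 → 5² + 5² = 25 + 25 = 50  — 50 already appeared earlier.

50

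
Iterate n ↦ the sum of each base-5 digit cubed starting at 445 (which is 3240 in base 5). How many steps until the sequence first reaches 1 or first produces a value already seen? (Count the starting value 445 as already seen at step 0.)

445 = (3,2,4,0)_5 → 3³ + 2³ + 4³ + 0³ = 27 + 8 + 64 + 0 = 99
99 = (3,4,4)_5 → 3³ + 4³ + 4³ = 27 + 64 + 64 = 155
155 = (1,1,1,0)_5 → 1³ + 1³ + 1³ + 0³ = 1 + 1 + 1 + 0 = 3
3 = (3)_5 → 3³ = 27
27 = (1,0,2)_5 → 1³ + 0³ + 2³ = 1 + 0 + 8 = 9
9 = (1,4)_5 → 1³ + 4³ = 1 + 64 = 65
65 = (2,3,0)_5 → 2³ + 3³ + 0³ = 8 + 27 + 0 = 35
35 = (1,2,0)_5 → 1³ + 2³ + 0³ = 1 + 8 + 0 = 9  — 9 repeats.
That took 8 steps.

8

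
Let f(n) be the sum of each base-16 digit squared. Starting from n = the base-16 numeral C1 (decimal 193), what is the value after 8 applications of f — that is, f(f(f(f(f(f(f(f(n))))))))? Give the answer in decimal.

181

193 = (12,1)_16 → 12² + 1² = 145
145 = (9,1)_16 → 9² + 1² = 82
82 = (5,2)_16 → 5² + 2² = 29
29 = (1,13)_16 → 1² + 13² = 170
170 = (10,10)_16 → 10² + 10² = 200
200 = (12,8)_16 → 12² + 8² = 208
208 = (13,0)_16 → 13² + 0² = 169
169 = (10,9)_16 → 10² + 9² = 181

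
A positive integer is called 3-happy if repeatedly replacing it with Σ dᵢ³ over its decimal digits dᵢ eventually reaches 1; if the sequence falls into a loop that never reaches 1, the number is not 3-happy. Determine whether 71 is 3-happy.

not 3-happy

71 → 7³ + 1³ = 344
344 → 3³ + 4³ + 4³ = 155
155 → 1³ + 5³ + 5³ = 251
251 → 2³ + 5³ + 1³ = 134
134 → 1³ + 3³ + 4³ = 92
92 → 9³ + 2³ = 737
737 → 7³ + 3³ + 7³ = 713
713 → 7³ + 1³ + 3³ = 371
371 → 3³ + 7³ + 1³ = 371  — 371 already seen; the sequence cycles without reaching 1.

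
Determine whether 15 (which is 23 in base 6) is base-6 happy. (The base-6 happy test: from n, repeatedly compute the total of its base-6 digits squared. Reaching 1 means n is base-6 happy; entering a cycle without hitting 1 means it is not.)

not base-6 happy

15 = (2,3)_6 → 2² + 3² = 13
13 = (2,1)_6 → 2² + 1² = 5
5 = (5)_6 → 5² = 25
25 = (4,1)_6 → 4² + 1² = 17
17 = (2,5)_6 → 2² + 5² = 29
29 = (4,5)_6 → 4² + 5² = 41
41 = (1,0,5)_6 → 1² + 0² + 5² = 26
26 = (4,2)_6 → 4² + 2² = 20
20 = (3,2)_6 → 3² + 2² = 13  — 13 already seen; the sequence cycles without reaching 1.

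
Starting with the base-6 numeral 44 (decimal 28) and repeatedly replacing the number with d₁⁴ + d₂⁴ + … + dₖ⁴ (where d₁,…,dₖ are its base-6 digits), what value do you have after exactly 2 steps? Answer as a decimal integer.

28 = (4,4)_6 → 4⁴ + 4⁴ = 256 + 256 = 512
512 = (2,2,1,2)_6 → 2⁴ + 2⁴ + 1⁴ + 2⁴ = 16 + 16 + 1 + 16 = 49

49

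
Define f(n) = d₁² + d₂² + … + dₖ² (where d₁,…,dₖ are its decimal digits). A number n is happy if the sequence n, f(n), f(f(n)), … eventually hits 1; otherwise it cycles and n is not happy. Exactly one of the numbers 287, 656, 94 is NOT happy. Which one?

287: 287 → 117 → 51 → 26 → 40 → 16 → 37 → 58 → 89 → 145 → 42 → 20 → 4 → 16  — repeats 16 (not happy)
656: 656 → 97 → 130 → 10 → 1  — reaches 1 (happy)
94: 94 → 97 → 130 → 10 → 1  — reaches 1 (happy)

287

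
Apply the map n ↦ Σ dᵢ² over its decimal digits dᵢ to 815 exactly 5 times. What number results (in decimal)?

37

815 → 8² + 1² + 5² = 90
90 → 9² + 0² = 81
81 → 8² + 1² = 65
65 → 6² + 5² = 61
61 → 6² + 1² = 37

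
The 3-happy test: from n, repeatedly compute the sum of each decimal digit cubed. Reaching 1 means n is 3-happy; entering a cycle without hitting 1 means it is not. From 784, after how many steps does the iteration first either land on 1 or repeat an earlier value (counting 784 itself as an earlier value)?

784 → 7³ + 8³ + 4³ = 919
919 → 9³ + 1³ + 9³ = 1459
1459 → 1³ + 4³ + 5³ + 9³ = 919  — 919 repeats.
That took 3 steps.

3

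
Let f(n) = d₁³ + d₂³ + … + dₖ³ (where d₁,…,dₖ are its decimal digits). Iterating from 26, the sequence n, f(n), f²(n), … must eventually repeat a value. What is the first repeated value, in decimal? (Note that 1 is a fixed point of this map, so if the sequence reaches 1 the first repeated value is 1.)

371

26 → 224
224 → 80
80 → 512
512 → 134
134 → 92
92 → 737
737 → 713
713 → 371
371 → 371  — 371 already appeared earlier.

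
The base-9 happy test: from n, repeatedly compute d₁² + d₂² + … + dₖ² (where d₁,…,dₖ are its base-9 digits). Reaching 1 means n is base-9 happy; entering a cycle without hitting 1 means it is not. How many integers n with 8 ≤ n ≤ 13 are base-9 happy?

8: 8 → 64 → 50 → 50  — not base-9 happy
9: 9 → 1  — base-9 happy
10: 10 → 2 → 4 → 16 → 50 → 50  — not base-9 happy
11: 11 → 5 → 25 → 53 → 89 → 65 → 53  — not base-9 happy
12: 12 → 10 → 2 → 4 → 16 → 50 → 50  — not base-9 happy
13: 13 → 17 → 65 → 53 → 89 → 65  — not base-9 happy
base-9 happy: 9

1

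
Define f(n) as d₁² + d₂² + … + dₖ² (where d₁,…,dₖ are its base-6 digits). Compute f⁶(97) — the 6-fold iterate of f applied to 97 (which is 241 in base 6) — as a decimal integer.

97 = (2,4,1)_6 → 2² + 4² + 1² = 4 + 16 + 1 = 21
21 = (3,3)_6 → 3² + 3² = 9 + 9 = 18
18 = (3,0)_6 → 3² + 0² = 9 + 0 = 9
9 = (1,3)_6 → 1² + 3² = 1 + 9 = 10
10 = (1,4)_6 → 1² + 4² = 1 + 16 = 17
17 = (2,5)_6 → 2² + 5² = 4 + 25 = 29

29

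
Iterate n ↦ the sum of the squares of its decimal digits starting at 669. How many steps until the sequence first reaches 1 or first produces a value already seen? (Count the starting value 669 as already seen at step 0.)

15

669 → 153
153 → 35
35 → 34
34 → 25
25 → 29
29 → 85
85 → 89
89 → 145
145 → 42
42 → 20
20 → 4
4 → 16
16 → 37
37 → 58
58 → 89  — 89 repeats.
That took 15 steps.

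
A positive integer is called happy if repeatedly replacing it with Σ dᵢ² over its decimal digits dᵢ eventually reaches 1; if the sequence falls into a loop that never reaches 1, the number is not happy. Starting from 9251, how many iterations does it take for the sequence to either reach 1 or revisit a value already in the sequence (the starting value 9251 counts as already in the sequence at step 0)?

9251 → 9² + 2² + 5² + 1² = 111
111 → 1² + 1² + 1² = 3
3 → 3² = 9
9 → 9² = 81
81 → 8² + 1² = 65
65 → 6² + 5² = 61
61 → 6² + 1² = 37
37 → 3² + 7² = 58
58 → 5² + 8² = 89
89 → 8² + 9² = 145
145 → 1² + 4² + 5² = 42
42 → 4² + 2² = 20
20 → 2² + 0² = 4
4 → 4² = 16
16 → 1² + 6² = 37  — 37 repeats.
That took 15 steps.

15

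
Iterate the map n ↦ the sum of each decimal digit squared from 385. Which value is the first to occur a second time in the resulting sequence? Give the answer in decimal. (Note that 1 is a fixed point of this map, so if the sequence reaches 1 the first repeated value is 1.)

145

385 → 98
98 → 145
145 → 42
42 → 20
20 → 4
4 → 16
16 → 37
37 → 58
58 → 89
89 → 145  — 145 already appeared earlier.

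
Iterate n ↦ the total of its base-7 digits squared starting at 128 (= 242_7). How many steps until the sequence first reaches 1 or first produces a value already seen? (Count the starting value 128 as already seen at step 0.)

128 = (2,4,2)_7 → 2² + 4² + 2² = 4 + 16 + 4 = 24
24 = (3,3)_7 → 3² + 3² = 9 + 9 = 18
18 = (2,4)_7 → 2² + 4² = 4 + 16 = 20
20 = (2,6)_7 → 2² + 6² = 4 + 36 = 40
40 = (5,5)_7 → 5² + 5² = 25 + 25 = 50
50 = (1,0,1)_7 → 1² + 0² + 1² = 1 + 0 + 1 = 2
2 = (2)_7 → 2² = 4
4 = (4)_7 → 4² = 16
16 = (2,2)_7 → 2² + 2² = 4 + 4 = 8
8 = (1,1)_7 → 1² + 1² = 1 + 1 = 2  — 2 repeats.
That took 10 steps.

10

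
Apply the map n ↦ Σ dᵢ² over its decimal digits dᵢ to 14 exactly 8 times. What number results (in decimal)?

42

14 → 1² + 4² = 17
17 → 1² + 7² = 50
50 → 5² + 0² = 25
25 → 2² + 5² = 29
29 → 2² + 9² = 85
85 → 8² + 5² = 89
89 → 8² + 9² = 145
145 → 1² + 4² + 5² = 42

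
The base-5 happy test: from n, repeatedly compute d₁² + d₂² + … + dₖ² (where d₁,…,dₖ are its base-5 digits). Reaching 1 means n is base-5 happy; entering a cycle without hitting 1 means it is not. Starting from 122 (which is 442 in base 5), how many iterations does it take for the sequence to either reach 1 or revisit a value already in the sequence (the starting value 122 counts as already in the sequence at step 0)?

122 = (4,4,2)_5 → 36
36 = (1,2,1)_5 → 6
6 = (1,1)_5 → 2
2 = (2)_5 → 4
4 = (4)_5 → 16
16 = (3,1)_5 → 10
10 = (2,0)_5 → 4  — 4 repeats.
That took 7 steps.

7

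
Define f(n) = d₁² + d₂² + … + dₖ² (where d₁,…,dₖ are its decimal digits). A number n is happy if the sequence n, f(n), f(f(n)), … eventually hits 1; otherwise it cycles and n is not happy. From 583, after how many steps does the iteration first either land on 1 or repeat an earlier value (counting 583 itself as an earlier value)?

10

583 → 5² + 8² + 3² = 98
98 → 9² + 8² = 145
145 → 1² + 4² + 5² = 42
42 → 4² + 2² = 20
20 → 2² + 0² = 4
4 → 4² = 16
16 → 1² + 6² = 37
37 → 3² + 7² = 58
58 → 5² + 8² = 89
89 → 8² + 9² = 145  — 145 repeats.
That took 10 steps.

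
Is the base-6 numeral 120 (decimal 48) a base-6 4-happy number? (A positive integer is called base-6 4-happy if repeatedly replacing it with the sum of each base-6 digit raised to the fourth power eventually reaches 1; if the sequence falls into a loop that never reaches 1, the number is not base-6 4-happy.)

48 = (1,2,0)_6 → 17
17 = (2,5)_6 → 641
641 = (2,5,4,5)_6 → 1522
1522 = (1,1,0,1,4)_6 → 259
259 = (1,1,1,1)_6 → 4
4 = (4)_6 → 256
256 = (1,1,0,4)_6 → 258
258 = (1,1,1,0)_6 → 3
3 = (3)_6 → 81
81 = (2,1,3)_6 → 98
98 = (2,4,2)_6 → 288
288 = (1,2,0,0)_6 → 17  — 17 already seen; the sequence cycles without reaching 1.

not base-6 4-happy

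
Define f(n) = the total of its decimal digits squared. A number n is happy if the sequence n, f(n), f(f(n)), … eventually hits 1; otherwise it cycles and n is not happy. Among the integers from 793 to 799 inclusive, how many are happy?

793: 793 → 139 → 91 → 82 → 68 → 100 → 1  (reaches 1)
794: 794 → 146 → 53 → 34 → 25 → 29 → 85 → 89 → 145 → 42 → 20 → 4 → 16 → 37 → 58 → 89  (repeats 89)
795: 795 → 155 → 51 → 26 → 40 → 16 → 37 → 58 → 89 → 145 → 42 → 20 → 4 → 16  (repeats 16)
796: 796 → 166 → 73 → 58 → 89 → 145 → 42 → 20 → 4 → 16 → 37 → 58  (repeats 58)
797: 797 → 179 → 131 → 11 → 2 → 4 → 16 → 37 → 58 → 89 → 145 → 42 → 20 → 4  (repeats 4)
798: 798 → 194 → 98 → 145 → 42 → 20 → 4 → 16 → 37 → 58 → 89 → 145  (repeats 145)
799: 799 → 211 → 6 → 36 → 45 → 41 → 17 → 50 → 25 → 29 → 85 → 89 → 145 → 42 → 20 → 4 → 16 → 37 → 58 → 89  (repeats 89)
happy: 793

1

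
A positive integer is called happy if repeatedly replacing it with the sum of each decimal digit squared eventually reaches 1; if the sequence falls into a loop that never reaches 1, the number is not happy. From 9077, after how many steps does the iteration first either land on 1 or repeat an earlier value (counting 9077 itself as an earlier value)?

13

9077 → 9² + 0² + 7² + 7² = 179
179 → 1² + 7² + 9² = 131
131 → 1² + 3² + 1² = 11
11 → 1² + 1² = 2
2 → 2² = 4
4 → 4² = 16
16 → 1² + 6² = 37
37 → 3² + 7² = 58
58 → 5² + 8² = 89
89 → 8² + 9² = 145
145 → 1² + 4² + 5² = 42
42 → 4² + 2² = 20
20 → 2² + 0² = 4  — 4 repeats.
That took 13 steps.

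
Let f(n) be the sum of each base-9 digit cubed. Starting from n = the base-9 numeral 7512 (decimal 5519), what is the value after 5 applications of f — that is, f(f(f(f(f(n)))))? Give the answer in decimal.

55

5519 = (7,5,1,2)_9 → 7³ + 5³ + 1³ + 2³ = 343 + 125 + 1 + 8 = 477
477 = (5,8,0)_9 → 5³ + 8³ + 0³ = 125 + 512 + 0 = 637
637 = (7,7,7)_9 → 7³ + 7³ + 7³ = 343 + 343 + 343 = 1029
1029 = (1,3,6,3)_9 → 1³ + 3³ + 6³ + 3³ = 1 + 27 + 216 + 27 = 271
271 = (3,3,1)_9 → 3³ + 3³ + 1³ = 27 + 27 + 1 = 55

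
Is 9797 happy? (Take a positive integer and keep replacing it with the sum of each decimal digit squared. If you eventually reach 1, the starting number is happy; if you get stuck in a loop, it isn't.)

9797 → 9² + 7² + 9² + 7² = 260
260 → 2² + 6² + 0² = 40
40 → 4² + 0² = 16
16 → 1² + 6² = 37
37 → 3² + 7² = 58
58 → 5² + 8² = 89
89 → 8² + 9² = 145
145 → 1² + 4² + 5² = 42
42 → 4² + 2² = 20
20 → 2² + 0² = 4
4 → 4² = 16  — 16 already seen; the sequence cycles without reaching 1.

not happy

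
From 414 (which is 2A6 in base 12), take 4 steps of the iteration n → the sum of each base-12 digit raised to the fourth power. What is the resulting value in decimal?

11312

414 = (2,10,6)_12 → 2⁴ + 10⁴ + 6⁴ = 16 + 10000 + 1296 = 11312
11312 = (6,6,6,8)_12 → 6⁴ + 6⁴ + 6⁴ + 8⁴ = 1296 + 1296 + 1296 + 4096 = 7984
7984 = (4,7,5,4)_12 → 4⁴ + 7⁴ + 5⁴ + 4⁴ = 256 + 2401 + 625 + 256 = 3538
3538 = (2,0,6,10)_12 → 2⁴ + 0⁴ + 6⁴ + 10⁴ = 16 + 0 + 1296 + 10000 = 11312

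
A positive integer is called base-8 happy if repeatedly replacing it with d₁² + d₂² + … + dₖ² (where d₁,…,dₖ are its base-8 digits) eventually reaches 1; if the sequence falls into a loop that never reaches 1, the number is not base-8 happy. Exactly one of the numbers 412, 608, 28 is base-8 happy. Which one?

412: 412 → 61 → 74 → 6 → 36 → 32 → 16 → 4 → 16  — repeats 16 (not base-8 happy)
608: 608 → 18 → 8 → 1  — reaches 1 (base-8 happy)
28: 28 → 25 → 10 → 5 → 25  — repeats 25 (not base-8 happy)

608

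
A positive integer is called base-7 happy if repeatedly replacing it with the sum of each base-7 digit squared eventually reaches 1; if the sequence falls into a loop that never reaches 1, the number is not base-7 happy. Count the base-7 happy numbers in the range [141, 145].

1

141: 141 → 41 → 61 → 27 → 45 → 45  (repeats 45)
142: 142 → 44 → 40 → 50 → 2 → 4 → 16 → 8 → 2  (repeats 2)
143: 143 → 49 → 1  (reaches 1)
144: 144 → 56 → 2 → 4 → 16 → 8 → 2  (repeats 2)
145: 145 → 65 → 9 → 5 → 25 → 25  (repeats 25)
base-7 happy: 143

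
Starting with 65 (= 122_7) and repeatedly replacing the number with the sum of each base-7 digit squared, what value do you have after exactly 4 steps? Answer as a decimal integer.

65 = (1,2,2)_7 → 1² + 2² + 2² = 1 + 4 + 4 = 9
9 = (1,2)_7 → 1² + 2² = 1 + 4 = 5
5 = (5)_7 → 5² = 25
25 = (3,4)_7 → 3² + 4² = 9 + 16 = 25

25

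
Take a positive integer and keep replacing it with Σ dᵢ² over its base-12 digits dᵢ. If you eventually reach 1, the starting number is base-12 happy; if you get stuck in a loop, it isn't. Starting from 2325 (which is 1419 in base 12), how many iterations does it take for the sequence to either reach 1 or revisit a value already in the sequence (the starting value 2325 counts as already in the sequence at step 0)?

2325 = (1,4,1,9)_12 → 1² + 4² + 1² + 9² = 1 + 16 + 1 + 81 = 99
99 = (8,3)_12 → 8² + 3² = 64 + 9 = 73
73 = (6,1)_12 → 6² + 1² = 36 + 1 = 37
37 = (3,1)_12 → 3² + 1² = 9 + 1 = 10
10 = (10)_12 → 10² = 100
100 = (8,4)_12 → 8² + 4² = 64 + 16 = 80
80 = (6,8)_12 → 6² + 8² = 36 + 64 = 100  — 100 repeats.
That took 7 steps.

7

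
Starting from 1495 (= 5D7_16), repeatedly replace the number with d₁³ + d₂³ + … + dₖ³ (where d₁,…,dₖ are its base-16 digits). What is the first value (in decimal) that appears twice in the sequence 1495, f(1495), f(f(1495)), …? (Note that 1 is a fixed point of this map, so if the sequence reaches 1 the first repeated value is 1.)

1456

1495 = (5,13,7)_16 → 5³ + 13³ + 7³ = 125 + 2197 + 343 = 2665
2665 = (10,6,9)_16 → 10³ + 6³ + 9³ = 1000 + 216 + 729 = 1945
1945 = (7,9,9)_16 → 7³ + 9³ + 9³ = 343 + 729 + 729 = 1801
1801 = (7,0,9)_16 → 7³ + 0³ + 9³ = 343 + 0 + 729 = 1072
1072 = (4,3,0)_16 → 4³ + 3³ + 0³ = 64 + 27 + 0 = 91
91 = (5,11)_16 → 5³ + 11³ = 125 + 1331 = 1456
1456 = (5,11,0)_16 → 5³ + 11³ + 0³ = 125 + 1331 + 0 = 1456  — 1456 already appeared earlier.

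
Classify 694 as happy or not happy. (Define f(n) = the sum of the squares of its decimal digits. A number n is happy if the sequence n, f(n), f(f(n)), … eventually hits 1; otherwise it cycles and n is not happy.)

694 → 6² + 9² + 4² = 36 + 81 + 16 = 133
133 → 1² + 3² + 3² = 1 + 9 + 9 = 19
19 → 1² + 9² = 1 + 81 = 82
82 → 8² + 2² = 64 + 4 = 68
68 → 6² + 8² = 36 + 64 = 100
100 → 1² + 0² + 0² = 1 + 0 + 0 = 1  — reached 1.

happy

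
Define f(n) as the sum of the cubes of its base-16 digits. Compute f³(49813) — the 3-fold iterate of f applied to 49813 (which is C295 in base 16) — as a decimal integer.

49813 = (12,2,9,5)_16 → 12³ + 2³ + 9³ + 5³ = 2590
2590 = (10,1,14)_16 → 10³ + 1³ + 14³ = 3745
3745 = (14,10,1)_16 → 14³ + 10³ + 1³ = 3745

3745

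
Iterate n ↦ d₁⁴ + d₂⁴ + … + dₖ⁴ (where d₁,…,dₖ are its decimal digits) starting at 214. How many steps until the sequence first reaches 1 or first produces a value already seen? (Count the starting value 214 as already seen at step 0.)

214 → 2⁴ + 1⁴ + 4⁴ = 16 + 1 + 256 = 273
273 → 2⁴ + 7⁴ + 3⁴ = 16 + 2401 + 81 = 2498
2498 → 2⁴ + 4⁴ + 9⁴ + 8⁴ = 16 + 256 + 6561 + 4096 = 10929
10929 → 1⁴ + 0⁴ + 9⁴ + 2⁴ + 9⁴ = 1 + 0 + 6561 + 16 + 6561 = 13139
13139 → 1⁴ + 3⁴ + 1⁴ + 3⁴ + 9⁴ = 1 + 81 + 1 + 81 + 6561 = 6725
6725 → 6⁴ + 7⁴ + 2⁴ + 5⁴ = 1296 + 2401 + 16 + 625 = 4338
4338 → 4⁴ + 3⁴ + 3⁴ + 8⁴ = 256 + 81 + 81 + 4096 = 4514
4514 → 4⁴ + 5⁴ + 1⁴ + 4⁴ = 256 + 625 + 1 + 256 = 1138
1138 → 1⁴ + 1⁴ + 3⁴ + 8⁴ = 1 + 1 + 81 + 4096 = 4179
4179 → 4⁴ + 1⁴ + 7⁴ + 9⁴ = 256 + 1 + 2401 + 6561 = 9219
9219 → 9⁴ + 2⁴ + 1⁴ + 9⁴ = 6561 + 16 + 1 + 6561 = 13139  — 13139 repeats.
That took 11 steps.

11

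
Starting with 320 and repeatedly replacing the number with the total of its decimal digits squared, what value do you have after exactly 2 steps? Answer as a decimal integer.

320 → 3² + 2² + 0² = 13
13 → 1² + 3² = 10

10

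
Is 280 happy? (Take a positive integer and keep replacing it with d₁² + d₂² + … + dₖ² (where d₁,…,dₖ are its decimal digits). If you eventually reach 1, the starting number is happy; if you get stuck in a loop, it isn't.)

280 → 68
68 → 100
100 → 1  — reached 1.

happy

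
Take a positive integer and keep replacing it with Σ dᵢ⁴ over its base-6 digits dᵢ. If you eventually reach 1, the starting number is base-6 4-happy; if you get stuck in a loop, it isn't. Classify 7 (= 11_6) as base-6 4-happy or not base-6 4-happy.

7 = (1,1)_6 → 1⁴ + 1⁴ = 1 + 1 = 2
2 = (2)_6 → 2⁴ = 16
16 = (2,4)_6 → 2⁴ + 4⁴ = 16 + 256 = 272
272 = (1,1,3,2)_6 → 1⁴ + 1⁴ + 3⁴ + 2⁴ = 1 + 1 + 81 + 16 = 99
99 = (2,4,3)_6 → 2⁴ + 4⁴ + 3⁴ = 16 + 256 + 81 = 353
353 = (1,3,4,5)_6 → 1⁴ + 3⁴ + 4⁴ + 5⁴ = 1 + 81 + 256 + 625 = 963
963 = (4,2,4,3)_6 → 4⁴ + 2⁴ + 4⁴ + 3⁴ = 256 + 16 + 256 + 81 = 609
609 = (2,4,5,3)_6 → 2⁴ + 4⁴ + 5⁴ + 3⁴ = 16 + 256 + 625 + 81 = 978
978 = (4,3,1,0)_6 → 4⁴ + 3⁴ + 1⁴ + 0⁴ = 256 + 81 + 1 + 0 = 338
338 = (1,3,2,2)_6 → 1⁴ + 3⁴ + 2⁴ + 2⁴ = 1 + 81 + 16 + 16 = 114
114 = (3,1,0)_6 → 3⁴ + 1⁴ + 0⁴ = 81 + 1 + 0 = 82
82 = (2,1,4)_6 → 2⁴ + 1⁴ + 4⁴ = 16 + 1 + 256 = 273
273 = (1,1,3,3)_6 → 1⁴ + 1⁴ + 3⁴ + 3⁴ = 1 + 1 + 81 + 81 = 164
164 = (4,3,2)_6 → 4⁴ + 3⁴ + 2⁴ = 256 + 81 + 16 = 353  — 353 already seen; the sequence cycles without reaching 1.

not base-6 4-happy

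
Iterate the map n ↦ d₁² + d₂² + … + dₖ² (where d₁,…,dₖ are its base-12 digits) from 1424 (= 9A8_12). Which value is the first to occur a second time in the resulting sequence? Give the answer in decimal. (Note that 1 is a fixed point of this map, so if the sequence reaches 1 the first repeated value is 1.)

1424 = (9,10,8)_12 → 9² + 10² + 8² = 81 + 100 + 64 = 245
245 = (1,8,5)_12 → 1² + 8² + 5² = 1 + 64 + 25 = 90
90 = (7,6)_12 → 7² + 6² = 49 + 36 = 85
85 = (7,1)_12 → 7² + 1² = 49 + 1 = 50
50 = (4,2)_12 → 4² + 2² = 16 + 4 = 20
20 = (1,8)_12 → 1² + 8² = 1 + 64 = 65
65 = (5,5)_12 → 5² + 5² = 25 + 25 = 50  — 50 already appeared earlier.

50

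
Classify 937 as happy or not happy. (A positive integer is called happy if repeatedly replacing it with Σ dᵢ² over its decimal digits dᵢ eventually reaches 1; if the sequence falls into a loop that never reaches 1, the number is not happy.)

937 → 9² + 3² + 7² = 81 + 9 + 49 = 139
139 → 1² + 3² + 9² = 1 + 9 + 81 = 91
91 → 9² + 1² = 81 + 1 = 82
82 → 8² + 2² = 64 + 4 = 68
68 → 6² + 8² = 36 + 64 = 100
100 → 1² + 0² + 0² = 1 + 0 + 0 = 1  — reached 1.

happy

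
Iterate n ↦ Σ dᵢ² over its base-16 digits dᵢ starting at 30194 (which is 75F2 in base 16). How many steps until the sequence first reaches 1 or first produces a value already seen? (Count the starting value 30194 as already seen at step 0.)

30194 = (7,5,15,2)_16 → 7² + 5² + 15² + 2² = 303
303 = (1,2,15)_16 → 1² + 2² + 15² = 230
230 = (14,6)_16 → 14² + 6² = 232
232 = (14,8)_16 → 14² + 8² = 260
260 = (1,0,4)_16 → 1² + 0² + 4² = 17
17 = (1,1)_16 → 1² + 1² = 2
2 = (2)_16 → 2² = 4
4 = (4)_16 → 4² = 16
16 = (1,0)_16 → 1² + 0² = 1  — reached 1.
That took 9 steps.

9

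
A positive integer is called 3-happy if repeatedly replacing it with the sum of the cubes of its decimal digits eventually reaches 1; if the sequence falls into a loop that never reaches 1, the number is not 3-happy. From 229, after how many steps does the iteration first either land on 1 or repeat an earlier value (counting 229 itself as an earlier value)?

6

229 → 2³ + 2³ + 9³ = 8 + 8 + 729 = 745
745 → 7³ + 4³ + 5³ = 343 + 64 + 125 = 532
532 → 5³ + 3³ + 2³ = 125 + 27 + 8 = 160
160 → 1³ + 6³ + 0³ = 1 + 216 + 0 = 217
217 → 2³ + 1³ + 7³ = 8 + 1 + 343 = 352
352 → 3³ + 5³ + 2³ = 27 + 125 + 8 = 160  — 160 repeats.
That took 6 steps.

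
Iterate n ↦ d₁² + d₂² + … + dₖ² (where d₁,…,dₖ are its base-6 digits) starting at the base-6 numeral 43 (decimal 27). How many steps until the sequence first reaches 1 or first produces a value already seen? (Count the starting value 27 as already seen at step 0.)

9

27 = (4,3)_6 → 4² + 3² = 16 + 9 = 25
25 = (4,1)_6 → 4² + 1² = 16 + 1 = 17
17 = (2,5)_6 → 2² + 5² = 4 + 25 = 29
29 = (4,5)_6 → 4² + 5² = 16 + 25 = 41
41 = (1,0,5)_6 → 1² + 0² + 5² = 1 + 0 + 25 = 26
26 = (4,2)_6 → 4² + 2² = 16 + 4 = 20
20 = (3,2)_6 → 3² + 2² = 9 + 4 = 13
13 = (2,1)_6 → 2² + 1² = 4 + 1 = 5
5 = (5)_6 → 5² = 25  — 25 repeats.
That took 9 steps.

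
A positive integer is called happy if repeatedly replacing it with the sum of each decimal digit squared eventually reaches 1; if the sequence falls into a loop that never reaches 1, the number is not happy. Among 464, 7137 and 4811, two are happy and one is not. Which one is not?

7137

464: 464 → 68 → 100 → 1  — reaches 1 (happy)
7137: 7137 → 108 → 65 → 61 → 37 → 58 → 89 → 145 → 42 → 20 → 4 → 16 → 37  — repeats 37 (not happy)
4811: 4811 → 82 → 68 → 100 → 1  — reaches 1 (happy)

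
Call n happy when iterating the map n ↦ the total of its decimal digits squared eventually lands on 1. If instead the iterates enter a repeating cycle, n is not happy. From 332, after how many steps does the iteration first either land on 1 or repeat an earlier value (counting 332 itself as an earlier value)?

15

332 → 3² + 3² + 2² = 22
22 → 2² + 2² = 8
8 → 8² = 64
64 → 6² + 4² = 52
52 → 5² + 2² = 29
29 → 2² + 9² = 85
85 → 8² + 5² = 89
89 → 8² + 9² = 145
145 → 1² + 4² + 5² = 42
42 → 4² + 2² = 20
20 → 2² + 0² = 4
4 → 4² = 16
16 → 1² + 6² = 37
37 → 3² + 7² = 58
58 → 5² + 8² = 89  — 89 repeats.
That took 15 steps.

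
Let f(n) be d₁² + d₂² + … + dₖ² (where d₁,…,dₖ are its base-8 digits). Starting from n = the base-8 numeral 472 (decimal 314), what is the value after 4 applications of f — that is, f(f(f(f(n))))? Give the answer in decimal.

314 = (4,7,2)_8 → 4² + 7² + 2² = 16 + 49 + 4 = 69
69 = (1,0,5)_8 → 1² + 0² + 5² = 1 + 0 + 25 = 26
26 = (3,2)_8 → 3² + 2² = 9 + 4 = 13
13 = (1,5)_8 → 1² + 5² = 1 + 25 = 26

26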